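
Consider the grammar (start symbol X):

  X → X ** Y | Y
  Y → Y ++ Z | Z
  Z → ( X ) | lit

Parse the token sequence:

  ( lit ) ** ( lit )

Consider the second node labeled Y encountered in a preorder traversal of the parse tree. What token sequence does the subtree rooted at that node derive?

[X [X [Y [Z ( [X [Y [Z lit]]] )]]] ** [Y [Z ( [X [Y [Z lit]]] )]]]

lit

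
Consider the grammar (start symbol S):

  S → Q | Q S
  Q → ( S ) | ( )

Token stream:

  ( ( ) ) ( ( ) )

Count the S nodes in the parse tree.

[S [Q ( [S [Q ( )]] )] [S [Q ( [S [Q ( )]] )]]]

4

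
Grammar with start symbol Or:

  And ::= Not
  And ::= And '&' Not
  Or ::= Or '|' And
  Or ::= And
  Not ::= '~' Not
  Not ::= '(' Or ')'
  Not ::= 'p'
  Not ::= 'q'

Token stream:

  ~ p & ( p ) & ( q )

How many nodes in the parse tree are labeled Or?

3

[Or [And [And [And [Not ~ [Not p]]] & [Not ( [Or [And [Not p]]] )]] & [Not ( [Or [And [Not q]]] )]]]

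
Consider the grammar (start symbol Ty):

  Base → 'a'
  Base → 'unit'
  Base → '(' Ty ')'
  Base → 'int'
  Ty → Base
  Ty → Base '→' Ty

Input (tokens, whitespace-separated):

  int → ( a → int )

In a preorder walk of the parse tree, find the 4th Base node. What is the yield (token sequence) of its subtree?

int

[Ty [Base int] → [Ty [Base ( [Ty [Base a] → [Ty [Base int]]] )]]]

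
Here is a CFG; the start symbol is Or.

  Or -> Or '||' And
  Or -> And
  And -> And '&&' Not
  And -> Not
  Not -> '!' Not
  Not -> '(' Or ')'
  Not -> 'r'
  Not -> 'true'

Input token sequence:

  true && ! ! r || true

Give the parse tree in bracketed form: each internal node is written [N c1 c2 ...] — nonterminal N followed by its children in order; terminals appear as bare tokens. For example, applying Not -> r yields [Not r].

[Or [Or [And [And [Not true]] && [Not ! [Not ! [Not r]]]]] || [And [Not true]]]

Or
Or || And
And || And
And && Not || And
Not && Not || And
true && Not || And
true && ! Not || And
true && ! ! Not || And
true && ! ! r || And
true && ! ! r || Not
true && ! ! r || true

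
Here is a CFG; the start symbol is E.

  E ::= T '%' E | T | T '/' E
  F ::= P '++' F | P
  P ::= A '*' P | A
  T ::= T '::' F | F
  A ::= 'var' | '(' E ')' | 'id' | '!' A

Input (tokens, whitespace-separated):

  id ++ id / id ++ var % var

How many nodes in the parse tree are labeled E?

[E [T [F [P [A id]] ++ [F [P [A id]]]]] / [E [T [F [P [A id]] ++ [F [P [A var]]]]] % [E [T [F [P [A var]]]]]]]

3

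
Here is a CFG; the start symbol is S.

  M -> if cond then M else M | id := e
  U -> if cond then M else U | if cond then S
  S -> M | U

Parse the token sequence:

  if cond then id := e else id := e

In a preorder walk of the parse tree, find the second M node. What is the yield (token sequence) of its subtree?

id := e

[S [M if cond then [M id := e] else [M id := e]]]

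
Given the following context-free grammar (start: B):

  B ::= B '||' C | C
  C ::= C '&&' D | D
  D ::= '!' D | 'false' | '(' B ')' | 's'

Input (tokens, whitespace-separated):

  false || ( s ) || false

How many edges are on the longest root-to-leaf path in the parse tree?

[B [B [B [C [D false]]] || [C [D ( [B [C [D s]]] )]]] || [C [D false]]]

7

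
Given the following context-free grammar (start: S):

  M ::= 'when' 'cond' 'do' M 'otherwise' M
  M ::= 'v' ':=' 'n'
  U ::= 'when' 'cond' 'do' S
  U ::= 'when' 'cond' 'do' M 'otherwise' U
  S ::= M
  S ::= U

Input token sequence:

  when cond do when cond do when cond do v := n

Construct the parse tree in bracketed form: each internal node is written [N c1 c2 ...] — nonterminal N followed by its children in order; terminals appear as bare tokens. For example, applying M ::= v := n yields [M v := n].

[S [U when cond do [S [U when cond do [S [U when cond do [S [M v := n]]]]]]]]

S
U
when cond do S
when cond do U
when cond do when cond do S
when cond do when cond do U
when cond do when cond do when cond do S
when cond do when cond do when cond do M
when cond do when cond do when cond do v := n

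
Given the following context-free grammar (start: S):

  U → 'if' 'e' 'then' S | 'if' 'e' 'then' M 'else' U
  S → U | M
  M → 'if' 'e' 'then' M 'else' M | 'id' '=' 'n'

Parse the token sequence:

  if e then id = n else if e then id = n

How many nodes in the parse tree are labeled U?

[S [U if e then [M id = n] else [U if e then [S [M id = n]]]]]

2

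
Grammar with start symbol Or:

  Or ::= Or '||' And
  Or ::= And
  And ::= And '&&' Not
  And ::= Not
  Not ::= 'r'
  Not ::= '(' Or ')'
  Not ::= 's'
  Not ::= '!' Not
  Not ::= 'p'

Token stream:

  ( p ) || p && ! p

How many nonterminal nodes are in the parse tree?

12

[Or [Or [And [Not ( [Or [And [Not p]]] )]]] || [And [And [Not p]] && [Not ! [Not p]]]]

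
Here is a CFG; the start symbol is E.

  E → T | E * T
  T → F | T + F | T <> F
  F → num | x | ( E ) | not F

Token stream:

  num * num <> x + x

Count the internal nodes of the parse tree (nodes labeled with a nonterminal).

10

[E [E [T [F num]]] * [T [T [T [F num]] <> [F x]] + [F x]]]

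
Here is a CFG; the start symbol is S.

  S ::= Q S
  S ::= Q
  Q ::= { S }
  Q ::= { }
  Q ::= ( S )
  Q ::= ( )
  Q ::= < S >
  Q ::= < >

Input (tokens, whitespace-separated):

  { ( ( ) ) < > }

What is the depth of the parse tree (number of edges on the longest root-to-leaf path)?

[S [Q { [S [Q ( [S [Q ( )]] )] [S [Q < >]]] }]]

6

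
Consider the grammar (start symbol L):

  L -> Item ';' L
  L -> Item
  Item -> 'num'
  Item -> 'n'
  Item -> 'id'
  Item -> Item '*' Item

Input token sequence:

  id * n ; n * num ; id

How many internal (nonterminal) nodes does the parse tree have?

[L [Item [Item id] * [Item n]] ; [L [Item [Item n] * [Item num]] ; [L [Item id]]]]

10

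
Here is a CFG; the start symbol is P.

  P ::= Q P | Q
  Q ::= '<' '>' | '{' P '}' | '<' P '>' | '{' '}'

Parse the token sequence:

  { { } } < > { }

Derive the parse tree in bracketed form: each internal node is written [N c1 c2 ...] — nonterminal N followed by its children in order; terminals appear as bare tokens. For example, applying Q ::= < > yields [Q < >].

[P [Q { [P [Q { }]] }] [P [Q < >] [P [Q { }]]]]

P
Q P
{ P } P
{ Q } P
{ { } } P
{ { } } Q P
{ { } } < > P
{ { } } < > Q
{ { } } < > { }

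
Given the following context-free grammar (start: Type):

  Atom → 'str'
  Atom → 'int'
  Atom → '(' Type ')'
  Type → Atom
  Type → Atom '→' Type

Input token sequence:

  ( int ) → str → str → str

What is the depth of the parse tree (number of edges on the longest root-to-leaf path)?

5

[Type [Atom ( [Type [Atom int]] )] → [Type [Atom str] → [Type [Atom str] → [Type [Atom str]]]]]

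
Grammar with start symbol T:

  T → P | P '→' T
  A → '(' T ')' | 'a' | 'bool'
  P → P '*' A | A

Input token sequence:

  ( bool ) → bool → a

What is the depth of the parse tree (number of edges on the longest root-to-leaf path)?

6

[T [P [A ( [T [P [A bool]]] )]] → [T [P [A bool]] → [T [P [A a]]]]]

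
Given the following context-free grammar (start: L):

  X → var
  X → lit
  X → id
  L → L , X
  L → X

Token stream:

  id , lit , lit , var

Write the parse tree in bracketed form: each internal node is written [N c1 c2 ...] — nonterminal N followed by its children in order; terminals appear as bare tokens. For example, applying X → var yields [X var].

[L [L [L [L [X id]] , [X lit]] , [X lit]] , [X var]]

L
L , X
L , X , X
L , X , X , X
X , X , X , X
id , X , X , X
id , lit , X , X
id , lit , lit , X
id , lit , lit , var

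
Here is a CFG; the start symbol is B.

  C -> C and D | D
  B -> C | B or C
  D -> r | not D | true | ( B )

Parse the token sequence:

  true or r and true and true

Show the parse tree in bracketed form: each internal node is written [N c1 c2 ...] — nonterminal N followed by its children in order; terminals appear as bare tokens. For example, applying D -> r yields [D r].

[B [B [C [D true]]] or [C [C [C [D r]] and [D true]] and [D true]]]

B
B or C
C or C
D or C
true or C
true or C and D
true or C and D and D
true or D and D and D
true or r and D and D
true or r and true and D
true or r and true and true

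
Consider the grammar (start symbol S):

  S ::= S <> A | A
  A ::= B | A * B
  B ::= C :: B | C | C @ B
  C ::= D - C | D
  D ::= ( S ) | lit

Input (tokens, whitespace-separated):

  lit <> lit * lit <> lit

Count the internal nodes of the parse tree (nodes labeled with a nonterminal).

19

[S [S [S [A [B [C [D lit]]]]] <> [A [A [B [C [D lit]]]] * [B [C [D lit]]]]] <> [A [B [C [D lit]]]]]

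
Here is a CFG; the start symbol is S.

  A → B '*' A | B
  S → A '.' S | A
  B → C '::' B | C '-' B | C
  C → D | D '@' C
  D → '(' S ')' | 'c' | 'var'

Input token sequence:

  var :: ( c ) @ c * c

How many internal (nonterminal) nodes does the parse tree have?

19

[S [A [B [C [D var]] :: [B [C [D ( [S [A [B [C [D c]]]]] )] @ [C [D c]]]]] * [A [B [C [D c]]]]]]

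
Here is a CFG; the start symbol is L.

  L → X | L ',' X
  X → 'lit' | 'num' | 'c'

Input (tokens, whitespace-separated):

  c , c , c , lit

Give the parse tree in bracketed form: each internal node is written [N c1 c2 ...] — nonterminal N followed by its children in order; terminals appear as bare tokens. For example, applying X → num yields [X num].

L
L , X
L , X , X
L , X , X , X
X , X , X , X
c , X , X , X
c , c , X , X
c , c , c , X
c , c , c , lit

[L [L [L [L [X c]] , [X c]] , [X c]] , [X lit]]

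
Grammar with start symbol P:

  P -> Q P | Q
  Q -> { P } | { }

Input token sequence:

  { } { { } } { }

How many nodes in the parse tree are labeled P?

[P [Q { }] [P [Q { [P [Q { }]] }] [P [Q { }]]]]

4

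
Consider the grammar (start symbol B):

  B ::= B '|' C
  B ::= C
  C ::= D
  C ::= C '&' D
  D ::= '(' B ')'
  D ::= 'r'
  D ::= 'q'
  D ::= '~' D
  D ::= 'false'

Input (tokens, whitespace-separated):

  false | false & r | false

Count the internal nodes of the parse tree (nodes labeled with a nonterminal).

[B [B [B [C [D false]]] | [C [C [D false]] & [D r]]] | [C [D false]]]

11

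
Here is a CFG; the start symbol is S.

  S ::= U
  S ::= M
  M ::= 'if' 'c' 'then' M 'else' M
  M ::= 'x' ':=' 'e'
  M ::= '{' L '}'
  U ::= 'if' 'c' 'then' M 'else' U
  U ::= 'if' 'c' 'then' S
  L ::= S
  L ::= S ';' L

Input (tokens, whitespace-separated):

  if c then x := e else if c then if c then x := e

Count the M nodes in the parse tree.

[S [U if c then [M x := e] else [U if c then [S [U if c then [S [M x := e]]]]]]]

2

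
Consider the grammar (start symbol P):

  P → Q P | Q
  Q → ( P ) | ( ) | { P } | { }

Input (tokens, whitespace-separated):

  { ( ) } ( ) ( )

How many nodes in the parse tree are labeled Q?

[P [Q { [P [Q ( )]] }] [P [Q ( )] [P [Q ( )]]]]

4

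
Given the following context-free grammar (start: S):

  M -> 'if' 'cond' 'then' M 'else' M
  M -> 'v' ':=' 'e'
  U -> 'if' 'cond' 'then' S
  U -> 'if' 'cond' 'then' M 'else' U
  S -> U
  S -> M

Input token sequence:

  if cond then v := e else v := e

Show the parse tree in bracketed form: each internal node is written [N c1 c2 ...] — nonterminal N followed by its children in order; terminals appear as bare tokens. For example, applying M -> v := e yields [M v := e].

S
M
if cond then M else M
if cond then v := e else M
if cond then v := e else v := e

[S [M if cond then [M v := e] else [M v := e]]]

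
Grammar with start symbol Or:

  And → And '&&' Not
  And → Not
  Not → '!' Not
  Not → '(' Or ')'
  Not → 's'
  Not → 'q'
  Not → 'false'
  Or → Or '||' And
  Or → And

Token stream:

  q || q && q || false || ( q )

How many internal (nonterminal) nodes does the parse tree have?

[Or [Or [Or [Or [And [Not q]]] || [And [And [Not q]] && [Not q]]] || [And [Not false]]] || [And [Not ( [Or [And [Not q]]] )]]]

17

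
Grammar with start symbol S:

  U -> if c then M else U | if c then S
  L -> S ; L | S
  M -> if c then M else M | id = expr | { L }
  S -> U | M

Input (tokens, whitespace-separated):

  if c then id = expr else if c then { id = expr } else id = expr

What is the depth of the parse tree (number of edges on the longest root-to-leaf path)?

7

[S [M if c then [M id = expr] else [M if c then [M { [L [S [M id = expr]]] }] else [M id = expr]]]]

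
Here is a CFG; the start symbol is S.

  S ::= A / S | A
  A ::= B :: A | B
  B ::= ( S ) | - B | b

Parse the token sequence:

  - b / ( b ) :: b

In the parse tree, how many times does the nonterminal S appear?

[S [A [B - [B b]]] / [S [A [B ( [S [A [B b]]] )] :: [A [B b]]]]]

3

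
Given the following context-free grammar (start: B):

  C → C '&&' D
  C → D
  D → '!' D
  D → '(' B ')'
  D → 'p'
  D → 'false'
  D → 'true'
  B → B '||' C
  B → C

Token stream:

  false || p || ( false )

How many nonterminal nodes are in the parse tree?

[B [B [B [C [D false]]] || [C [D p]]] || [C [D ( [B [C [D false]]] )]]]

12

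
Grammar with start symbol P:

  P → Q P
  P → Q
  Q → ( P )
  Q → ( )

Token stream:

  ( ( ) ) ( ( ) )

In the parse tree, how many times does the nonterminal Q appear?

[P [Q ( [P [Q ( )]] )] [P [Q ( [P [Q ( )]] )]]]

4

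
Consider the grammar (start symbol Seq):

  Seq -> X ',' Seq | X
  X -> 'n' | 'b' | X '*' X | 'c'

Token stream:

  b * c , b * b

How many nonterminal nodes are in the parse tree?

8

[Seq [X [X b] * [X c]] , [Seq [X [X b] * [X b]]]]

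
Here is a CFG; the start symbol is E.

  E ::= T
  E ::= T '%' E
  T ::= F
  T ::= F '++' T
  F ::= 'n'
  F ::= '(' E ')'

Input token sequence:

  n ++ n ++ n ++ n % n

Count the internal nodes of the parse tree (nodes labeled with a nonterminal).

12

[E [T [F n] ++ [T [F n] ++ [T [F n] ++ [T [F n]]]]] % [E [T [F n]]]]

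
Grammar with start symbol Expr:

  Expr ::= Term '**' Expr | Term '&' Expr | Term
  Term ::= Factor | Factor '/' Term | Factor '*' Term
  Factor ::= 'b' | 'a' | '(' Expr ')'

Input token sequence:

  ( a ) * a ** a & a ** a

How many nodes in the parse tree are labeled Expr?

5

[Expr [Term [Factor ( [Expr [Term [Factor a]]] )] * [Term [Factor a]]] ** [Expr [Term [Factor a]] & [Expr [Term [Factor a]] ** [Expr [Term [Factor a]]]]]]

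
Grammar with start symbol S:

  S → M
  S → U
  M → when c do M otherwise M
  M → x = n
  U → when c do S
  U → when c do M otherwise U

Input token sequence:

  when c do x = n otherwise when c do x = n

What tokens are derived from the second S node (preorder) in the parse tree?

[S [U when c do [M x = n] otherwise [U when c do [S [M x = n]]]]]

x = n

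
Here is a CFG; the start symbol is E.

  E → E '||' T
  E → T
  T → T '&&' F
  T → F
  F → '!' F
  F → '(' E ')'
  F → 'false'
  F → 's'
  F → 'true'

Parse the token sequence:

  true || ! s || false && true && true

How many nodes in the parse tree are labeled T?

[E [E [E [T [F true]]] || [T [F ! [F s]]]] || [T [T [T [F false]] && [F true]] && [F true]]]

5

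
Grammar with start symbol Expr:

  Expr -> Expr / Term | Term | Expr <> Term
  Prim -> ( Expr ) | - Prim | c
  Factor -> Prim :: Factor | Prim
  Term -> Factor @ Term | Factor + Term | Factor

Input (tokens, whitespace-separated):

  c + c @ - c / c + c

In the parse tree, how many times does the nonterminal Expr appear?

[Expr [Expr [Term [Factor [Prim c]] + [Term [Factor [Prim c]] @ [Term [Factor [Prim - [Prim c]]]]]]] / [Term [Factor [Prim c]] + [Term [Factor [Prim c]]]]]

2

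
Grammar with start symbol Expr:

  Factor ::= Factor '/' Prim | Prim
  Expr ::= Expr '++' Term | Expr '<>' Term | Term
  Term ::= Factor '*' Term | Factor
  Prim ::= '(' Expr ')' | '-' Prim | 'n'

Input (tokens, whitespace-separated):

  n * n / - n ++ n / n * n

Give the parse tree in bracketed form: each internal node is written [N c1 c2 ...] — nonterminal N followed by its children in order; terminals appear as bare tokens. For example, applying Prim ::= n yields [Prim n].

Expr
Expr ++ Term
Term ++ Term
Factor * Term ++ Term
Prim * Term ++ Term
n * Term ++ Term
n * Factor ++ Term
n * Factor / Prim ++ Term
n * Prim / Prim ++ Term
n * n / Prim ++ Term
n * n / - Prim ++ Term
n * n / - n ++ Term
n * n / - n ++ Factor * Term
n * n / - n ++ Factor / Prim * Term
n * n / - n ++ Prim / Prim * Term
n * n / - n ++ n / Prim * Term
n * n / - n ++ n / n * Term
n * n / - n ++ n / n * Factor
n * n / - n ++ n / n * Prim
n * n / - n ++ n / n * n

[Expr [Expr [Term [Factor [Prim n]] * [Term [Factor [Factor [Prim n]] / [Prim - [Prim n]]]]]] ++ [Term [Factor [Factor [Prim n]] / [Prim n]] * [Term [Factor [Prim n]]]]]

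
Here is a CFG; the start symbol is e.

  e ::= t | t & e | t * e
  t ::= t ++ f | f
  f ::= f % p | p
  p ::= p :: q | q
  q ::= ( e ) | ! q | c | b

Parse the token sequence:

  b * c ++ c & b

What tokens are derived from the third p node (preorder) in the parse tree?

[e [t [f [p [q b]]]] * [e [t [t [f [p [q c]]]] ++ [f [p [q c]]]] & [e [t [f [p [q b]]]]]]]

c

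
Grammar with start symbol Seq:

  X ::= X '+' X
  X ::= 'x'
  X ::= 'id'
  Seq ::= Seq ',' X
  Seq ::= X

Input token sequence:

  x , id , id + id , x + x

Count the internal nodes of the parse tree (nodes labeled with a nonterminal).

12

[Seq [Seq [Seq [Seq [X x]] , [X id]] , [X [X id] + [X id]]] , [X [X x] + [X x]]]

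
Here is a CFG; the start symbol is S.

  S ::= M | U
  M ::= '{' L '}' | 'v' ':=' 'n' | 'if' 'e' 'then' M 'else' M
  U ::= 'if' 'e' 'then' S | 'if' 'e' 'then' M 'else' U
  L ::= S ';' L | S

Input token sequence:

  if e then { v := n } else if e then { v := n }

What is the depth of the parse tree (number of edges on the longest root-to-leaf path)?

8

[S [U if e then [M { [L [S [M v := n]]] }] else [U if e then [S [M { [L [S [M v := n]]] }]]]]]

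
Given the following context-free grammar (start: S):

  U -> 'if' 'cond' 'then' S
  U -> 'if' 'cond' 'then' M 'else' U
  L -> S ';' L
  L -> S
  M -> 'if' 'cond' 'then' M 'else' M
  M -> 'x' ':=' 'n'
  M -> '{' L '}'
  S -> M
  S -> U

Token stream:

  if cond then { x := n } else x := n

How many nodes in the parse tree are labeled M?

[S [M if cond then [M { [L [S [M x := n]]] }] else [M x := n]]]

4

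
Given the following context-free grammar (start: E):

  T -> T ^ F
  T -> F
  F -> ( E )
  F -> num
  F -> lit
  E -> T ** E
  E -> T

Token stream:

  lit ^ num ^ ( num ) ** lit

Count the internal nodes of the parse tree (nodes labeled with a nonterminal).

[E [T [T [T [F lit]] ^ [F num]] ^ [F ( [E [T [F num]]] )]] ** [E [T [F lit]]]]

13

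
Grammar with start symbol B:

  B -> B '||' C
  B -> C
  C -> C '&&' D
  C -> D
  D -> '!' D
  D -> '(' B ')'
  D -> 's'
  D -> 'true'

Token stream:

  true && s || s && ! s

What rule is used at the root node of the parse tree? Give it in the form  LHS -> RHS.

B -> B '||' C

[B [B [C [C [D true]] && [D s]]] || [C [C [D s]] && [D ! [D s]]]]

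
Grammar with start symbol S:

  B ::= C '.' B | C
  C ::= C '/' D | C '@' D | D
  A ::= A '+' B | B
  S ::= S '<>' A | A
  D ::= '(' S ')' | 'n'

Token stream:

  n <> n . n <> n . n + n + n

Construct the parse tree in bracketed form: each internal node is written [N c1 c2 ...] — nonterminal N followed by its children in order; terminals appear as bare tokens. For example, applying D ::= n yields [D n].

[S [S [S [A [B [C [D n]]]]] <> [A [B [C [D n]] . [B [C [D n]]]]]] <> [A [A [A [B [C [D n]] . [B [C [D n]]]]] + [B [C [D n]]]] + [B [C [D n]]]]]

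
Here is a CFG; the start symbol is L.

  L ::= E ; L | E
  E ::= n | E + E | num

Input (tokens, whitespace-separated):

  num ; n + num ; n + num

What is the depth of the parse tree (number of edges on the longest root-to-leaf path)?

[L [E num] ; [L [E [E n] + [E num]] ; [L [E [E n] + [E num]]]]]

5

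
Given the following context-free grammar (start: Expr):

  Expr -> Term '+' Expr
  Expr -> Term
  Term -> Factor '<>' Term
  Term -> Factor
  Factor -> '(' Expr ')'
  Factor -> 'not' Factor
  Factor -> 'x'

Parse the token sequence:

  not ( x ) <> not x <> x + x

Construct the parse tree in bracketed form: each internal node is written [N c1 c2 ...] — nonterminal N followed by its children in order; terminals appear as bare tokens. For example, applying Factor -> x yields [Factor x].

[Expr [Term [Factor not [Factor ( [Expr [Term [Factor x]]] )]] <> [Term [Factor not [Factor x]] <> [Term [Factor x]]]] + [Expr [Term [Factor x]]]]

Expr
Term + Expr
Factor <> Term + Expr
not Factor <> Term + Expr
not ( Expr ) <> Term + Expr
not ( Term ) <> Term + Expr
not ( Factor ) <> Term + Expr
not ( x ) <> Term + Expr
not ( x ) <> Factor <> Term + Expr
not ( x ) <> not Factor <> Term + Expr
not ( x ) <> not x <> Term + Expr
not ( x ) <> not x <> Factor + Expr
not ( x ) <> not x <> x + Expr
not ( x ) <> not x <> x + Term
not ( x ) <> not x <> x + Factor
not ( x ) <> not x <> x + x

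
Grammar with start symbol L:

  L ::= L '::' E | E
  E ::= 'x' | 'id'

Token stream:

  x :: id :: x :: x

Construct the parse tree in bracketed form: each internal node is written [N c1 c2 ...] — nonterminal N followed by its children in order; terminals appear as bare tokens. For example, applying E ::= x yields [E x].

[L [L [L [L [E x]] :: [E id]] :: [E x]] :: [E x]]

L
L :: E
L :: E :: E
L :: E :: E :: E
E :: E :: E :: E
x :: E :: E :: E
x :: id :: E :: E
x :: id :: x :: E
x :: id :: x :: x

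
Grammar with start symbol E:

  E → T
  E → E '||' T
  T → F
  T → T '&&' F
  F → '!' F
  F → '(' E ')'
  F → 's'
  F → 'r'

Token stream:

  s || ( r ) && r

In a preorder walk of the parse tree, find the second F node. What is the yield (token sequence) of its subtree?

( r )

[E [E [T [F s]]] || [T [T [F ( [E [T [F r]]] )]] && [F r]]]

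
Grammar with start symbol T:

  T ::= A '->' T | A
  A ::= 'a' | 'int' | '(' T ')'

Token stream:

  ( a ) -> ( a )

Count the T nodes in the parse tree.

4

[T [A ( [T [A a]] )] -> [T [A ( [T [A a]] )]]]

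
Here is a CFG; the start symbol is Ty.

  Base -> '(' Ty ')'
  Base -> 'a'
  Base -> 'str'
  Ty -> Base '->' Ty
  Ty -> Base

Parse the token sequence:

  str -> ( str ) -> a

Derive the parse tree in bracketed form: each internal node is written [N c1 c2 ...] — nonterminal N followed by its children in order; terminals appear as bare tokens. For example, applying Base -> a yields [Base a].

Ty
Base -> Ty
str -> Ty
str -> Base -> Ty
str -> ( Ty ) -> Ty
str -> ( Base ) -> Ty
str -> ( str ) -> Ty
str -> ( str ) -> Base
str -> ( str ) -> a

[Ty [Base str] -> [Ty [Base ( [Ty [Base str]] )] -> [Ty [Base a]]]]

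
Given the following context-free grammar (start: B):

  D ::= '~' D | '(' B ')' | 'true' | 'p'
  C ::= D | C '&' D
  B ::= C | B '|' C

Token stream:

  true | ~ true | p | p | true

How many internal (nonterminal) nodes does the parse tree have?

[B [B [B [B [B [C [D true]]] | [C [D ~ [D true]]]] | [C [D p]]] | [C [D p]]] | [C [D true]]]

16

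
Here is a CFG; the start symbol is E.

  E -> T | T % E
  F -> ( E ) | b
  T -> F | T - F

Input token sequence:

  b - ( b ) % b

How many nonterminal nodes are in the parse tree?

[E [T [T [F b]] - [F ( [E [T [F b]]] )]] % [E [T [F b]]]]

11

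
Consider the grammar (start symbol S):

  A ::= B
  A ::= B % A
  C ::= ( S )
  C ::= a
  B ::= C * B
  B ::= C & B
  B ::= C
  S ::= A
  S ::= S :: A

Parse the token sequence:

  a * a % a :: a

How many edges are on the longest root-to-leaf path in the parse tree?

6

[S [S [A [B [C a] * [B [C a]]] % [A [B [C a]]]]] :: [A [B [C a]]]]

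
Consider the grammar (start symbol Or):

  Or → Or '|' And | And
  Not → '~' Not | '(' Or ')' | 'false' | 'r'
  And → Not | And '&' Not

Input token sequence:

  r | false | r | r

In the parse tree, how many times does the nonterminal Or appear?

4

[Or [Or [Or [Or [And [Not r]]] | [And [Not false]]] | [And [Not r]]] | [And [Not r]]]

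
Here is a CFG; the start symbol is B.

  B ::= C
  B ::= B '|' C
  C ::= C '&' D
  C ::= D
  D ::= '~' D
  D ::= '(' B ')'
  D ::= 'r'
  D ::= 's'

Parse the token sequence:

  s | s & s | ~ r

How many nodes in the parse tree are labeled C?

[B [B [B [C [D s]]] | [C [C [D s]] & [D s]]] | [C [D ~ [D r]]]]

4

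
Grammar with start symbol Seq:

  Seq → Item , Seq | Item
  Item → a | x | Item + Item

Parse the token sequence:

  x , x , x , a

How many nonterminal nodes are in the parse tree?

8

[Seq [Item x] , [Seq [Item x] , [Seq [Item x] , [Seq [Item a]]]]]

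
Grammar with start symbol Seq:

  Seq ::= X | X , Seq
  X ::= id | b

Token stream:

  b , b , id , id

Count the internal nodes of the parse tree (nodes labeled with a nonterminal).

8

[Seq [X b] , [Seq [X b] , [Seq [X id] , [Seq [X id]]]]]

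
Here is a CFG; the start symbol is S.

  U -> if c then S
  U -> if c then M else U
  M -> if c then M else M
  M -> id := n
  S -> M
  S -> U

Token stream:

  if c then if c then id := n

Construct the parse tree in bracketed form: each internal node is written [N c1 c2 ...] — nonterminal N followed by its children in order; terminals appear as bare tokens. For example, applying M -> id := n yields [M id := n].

S
U
if c then S
if c then U
if c then if c then S
if c then if c then M
if c then if c then id := n

[S [U if c then [S [U if c then [S [M id := n]]]]]]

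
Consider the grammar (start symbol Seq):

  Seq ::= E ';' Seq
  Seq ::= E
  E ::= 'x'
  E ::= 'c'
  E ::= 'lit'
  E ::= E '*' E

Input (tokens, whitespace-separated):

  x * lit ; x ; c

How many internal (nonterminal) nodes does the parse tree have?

8

[Seq [E [E x] * [E lit]] ; [Seq [E x] ; [Seq [E c]]]]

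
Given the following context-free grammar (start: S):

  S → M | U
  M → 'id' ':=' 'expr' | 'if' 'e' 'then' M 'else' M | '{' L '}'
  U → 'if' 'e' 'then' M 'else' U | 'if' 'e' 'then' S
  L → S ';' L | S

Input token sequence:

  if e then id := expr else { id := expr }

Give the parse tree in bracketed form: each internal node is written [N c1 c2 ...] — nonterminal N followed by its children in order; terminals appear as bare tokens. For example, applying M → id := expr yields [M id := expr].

[S [M if e then [M id := expr] else [M { [L [S [M id := expr]]] }]]]

S
M
if e then M else M
if e then id := expr else M
if e then id := expr else { L }
if e then id := expr else { S }
if e then id := expr else { M }
if e then id := expr else { id := expr }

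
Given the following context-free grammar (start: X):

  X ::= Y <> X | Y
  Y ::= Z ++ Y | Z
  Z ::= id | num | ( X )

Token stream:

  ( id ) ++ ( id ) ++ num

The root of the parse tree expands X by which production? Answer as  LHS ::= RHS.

[X [Y [Z ( [X [Y [Z id]]] )] ++ [Y [Z ( [X [Y [Z id]]] )] ++ [Y [Z num]]]]]

X ::= Y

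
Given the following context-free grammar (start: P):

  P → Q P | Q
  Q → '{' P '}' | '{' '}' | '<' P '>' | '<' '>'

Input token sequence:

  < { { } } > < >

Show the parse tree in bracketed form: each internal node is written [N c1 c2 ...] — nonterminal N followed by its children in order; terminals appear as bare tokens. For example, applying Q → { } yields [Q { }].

P
Q P
< P > P
< Q > P
< { P } > P
< { Q } > P
< { { } } > P
< { { } } > Q
< { { } } > < >

[P [Q < [P [Q { [P [Q { }]] }]] >] [P [Q < >]]]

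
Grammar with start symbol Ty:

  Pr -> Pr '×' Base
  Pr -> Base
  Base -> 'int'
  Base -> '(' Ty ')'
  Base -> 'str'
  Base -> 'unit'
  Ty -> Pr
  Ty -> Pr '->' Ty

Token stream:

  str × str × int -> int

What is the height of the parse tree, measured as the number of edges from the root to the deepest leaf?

5

[Ty [Pr [Pr [Pr [Base str]] × [Base str]] × [Base int]] -> [Ty [Pr [Base int]]]]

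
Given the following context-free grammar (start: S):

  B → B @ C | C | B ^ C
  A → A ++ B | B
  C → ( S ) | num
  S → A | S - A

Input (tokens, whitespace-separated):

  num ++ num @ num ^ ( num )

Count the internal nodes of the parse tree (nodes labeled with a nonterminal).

[S [A [A [B [C num]]] ++ [B [B [B [C num]] @ [C num]] ^ [C ( [S [A [B [C num]]]] )]]]]

15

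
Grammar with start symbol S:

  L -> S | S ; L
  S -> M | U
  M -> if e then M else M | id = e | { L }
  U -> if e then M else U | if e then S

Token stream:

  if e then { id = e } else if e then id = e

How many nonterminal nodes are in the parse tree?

[S [U if e then [M { [L [S [M id = e]]] }] else [U if e then [S [M id = e]]]]]

9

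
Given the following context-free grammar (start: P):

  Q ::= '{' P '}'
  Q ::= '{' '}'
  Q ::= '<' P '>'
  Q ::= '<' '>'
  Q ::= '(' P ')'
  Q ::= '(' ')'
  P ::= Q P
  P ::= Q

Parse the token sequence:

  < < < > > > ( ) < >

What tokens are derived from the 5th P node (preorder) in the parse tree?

[P [Q < [P [Q < [P [Q < >]] >]] >] [P [Q ( )] [P [Q < >]]]]

< >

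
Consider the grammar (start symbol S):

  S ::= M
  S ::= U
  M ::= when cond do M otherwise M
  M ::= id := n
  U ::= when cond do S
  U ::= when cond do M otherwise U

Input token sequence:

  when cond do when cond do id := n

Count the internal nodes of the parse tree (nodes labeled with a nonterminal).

[S [U when cond do [S [U when cond do [S [M id := n]]]]]]

6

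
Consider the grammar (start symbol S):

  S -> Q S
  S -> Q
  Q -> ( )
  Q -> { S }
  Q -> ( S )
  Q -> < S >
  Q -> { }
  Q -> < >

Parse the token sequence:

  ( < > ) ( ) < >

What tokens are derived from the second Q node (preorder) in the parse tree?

[S [Q ( [S [Q < >]] )] [S [Q ( )] [S [Q < >]]]]

< >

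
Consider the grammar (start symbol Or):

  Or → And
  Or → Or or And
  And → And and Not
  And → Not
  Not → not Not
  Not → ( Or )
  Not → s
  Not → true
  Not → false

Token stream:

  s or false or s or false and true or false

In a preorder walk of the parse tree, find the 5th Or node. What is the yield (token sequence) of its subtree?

[Or [Or [Or [Or [Or [And [Not s]]] or [And [Not false]]] or [And [Not s]]] or [And [And [Not false]] and [Not true]]] or [And [Not false]]]

s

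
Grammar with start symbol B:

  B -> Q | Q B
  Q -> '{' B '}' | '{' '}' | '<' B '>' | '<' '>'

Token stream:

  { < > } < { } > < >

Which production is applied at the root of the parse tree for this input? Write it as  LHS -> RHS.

[B [Q { [B [Q < >]] }] [B [Q < [B [Q { }]] >] [B [Q < >]]]]

B -> Q B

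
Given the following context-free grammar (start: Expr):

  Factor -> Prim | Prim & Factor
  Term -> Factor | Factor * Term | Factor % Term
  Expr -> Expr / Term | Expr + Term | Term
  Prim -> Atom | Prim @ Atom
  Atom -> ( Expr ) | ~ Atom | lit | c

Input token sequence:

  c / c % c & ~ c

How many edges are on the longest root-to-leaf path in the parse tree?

8

[Expr [Expr [Term [Factor [Prim [Atom c]]]]] / [Term [Factor [Prim [Atom c]]] % [Term [Factor [Prim [Atom c]] & [Factor [Prim [Atom ~ [Atom c]]]]]]]]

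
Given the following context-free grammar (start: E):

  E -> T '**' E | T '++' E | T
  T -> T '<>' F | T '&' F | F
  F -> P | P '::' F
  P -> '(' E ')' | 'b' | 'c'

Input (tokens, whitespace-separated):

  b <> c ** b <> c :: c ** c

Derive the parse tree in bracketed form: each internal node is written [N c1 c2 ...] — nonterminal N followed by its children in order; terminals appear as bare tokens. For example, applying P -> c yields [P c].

[E [T [T [F [P b]]] <> [F [P c]]] ** [E [T [T [F [P b]]] <> [F [P c] :: [F [P c]]]] ** [E [T [F [P c]]]]]]

E
T ** E
T <> F ** E
F <> F ** E
P <> F ** E
b <> F ** E
b <> P ** E
b <> c ** E
b <> c ** T ** E
b <> c ** T <> F ** E
b <> c ** F <> F ** E
b <> c ** P <> F ** E
b <> c ** b <> F ** E
b <> c ** b <> P :: F ** E
b <> c ** b <> c :: F ** E
b <> c ** b <> c :: P ** E
b <> c ** b <> c :: c ** E
b <> c ** b <> c :: c ** T
b <> c ** b <> c :: c ** F
b <> c ** b <> c :: c ** P
b <> c ** b <> c :: c ** c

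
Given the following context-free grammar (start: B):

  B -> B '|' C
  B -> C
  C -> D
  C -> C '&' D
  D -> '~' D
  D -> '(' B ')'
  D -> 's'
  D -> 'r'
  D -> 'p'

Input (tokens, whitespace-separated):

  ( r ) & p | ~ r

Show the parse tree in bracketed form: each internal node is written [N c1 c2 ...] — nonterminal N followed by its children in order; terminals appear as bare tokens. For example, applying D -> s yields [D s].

B
B | C
C | C
C & D | C
D & D | C
( B ) & D | C
( C ) & D | C
( D ) & D | C
( r ) & D | C
( r ) & p | C
( r ) & p | D
( r ) & p | ~ D
( r ) & p | ~ r

[B [B [C [C [D ( [B [C [D r]]] )]] & [D p]]] | [C [D ~ [D r]]]]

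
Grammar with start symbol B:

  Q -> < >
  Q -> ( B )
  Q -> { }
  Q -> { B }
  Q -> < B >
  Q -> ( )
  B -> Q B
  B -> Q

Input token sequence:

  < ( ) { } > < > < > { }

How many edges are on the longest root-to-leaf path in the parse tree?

[B [Q < [B [Q ( )] [B [Q { }]]] >] [B [Q < >] [B [Q < >] [B [Q { }]]]]]

5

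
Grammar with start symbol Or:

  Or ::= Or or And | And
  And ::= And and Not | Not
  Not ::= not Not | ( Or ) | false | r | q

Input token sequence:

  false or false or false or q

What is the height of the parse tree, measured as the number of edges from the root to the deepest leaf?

6

[Or [Or [Or [Or [And [Not false]]] or [And [Not false]]] or [And [Not false]]] or [And [Not q]]]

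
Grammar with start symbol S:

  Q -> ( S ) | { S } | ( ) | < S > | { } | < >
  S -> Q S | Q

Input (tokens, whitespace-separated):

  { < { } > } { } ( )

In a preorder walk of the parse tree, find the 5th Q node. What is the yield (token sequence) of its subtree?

[S [Q { [S [Q < [S [Q { }]] >]] }] [S [Q { }] [S [Q ( )]]]]

( )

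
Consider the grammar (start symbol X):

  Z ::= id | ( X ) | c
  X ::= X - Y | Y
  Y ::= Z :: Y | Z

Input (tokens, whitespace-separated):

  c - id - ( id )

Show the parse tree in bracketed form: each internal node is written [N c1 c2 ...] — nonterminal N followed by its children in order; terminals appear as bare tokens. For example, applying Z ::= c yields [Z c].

X
X - Y
X - Y - Y
Y - Y - Y
Z - Y - Y
c - Y - Y
c - Z - Y
c - id - Y
c - id - Z
c - id - ( X )
c - id - ( Y )
c - id - ( Z )
c - id - ( id )

[X [X [X [Y [Z c]]] - [Y [Z id]]] - [Y [Z ( [X [Y [Z id]]] )]]]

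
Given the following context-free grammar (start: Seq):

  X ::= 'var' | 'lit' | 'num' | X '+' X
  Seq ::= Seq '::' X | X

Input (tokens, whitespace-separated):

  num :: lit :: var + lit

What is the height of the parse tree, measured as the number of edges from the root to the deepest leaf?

4

[Seq [Seq [Seq [X num]] :: [X lit]] :: [X [X var] + [X lit]]]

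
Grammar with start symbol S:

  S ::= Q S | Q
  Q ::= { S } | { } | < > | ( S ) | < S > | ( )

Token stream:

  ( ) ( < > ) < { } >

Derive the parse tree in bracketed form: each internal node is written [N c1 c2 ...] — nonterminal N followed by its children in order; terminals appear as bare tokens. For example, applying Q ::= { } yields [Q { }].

[S [Q ( )] [S [Q ( [S [Q < >]] )] [S [Q < [S [Q { }]] >]]]]

S
Q S
( ) S
( ) Q S
( ) ( S ) S
( ) ( Q ) S
( ) ( < > ) S
( ) ( < > ) Q
( ) ( < > ) < S >
( ) ( < > ) < Q >
( ) ( < > ) < { } >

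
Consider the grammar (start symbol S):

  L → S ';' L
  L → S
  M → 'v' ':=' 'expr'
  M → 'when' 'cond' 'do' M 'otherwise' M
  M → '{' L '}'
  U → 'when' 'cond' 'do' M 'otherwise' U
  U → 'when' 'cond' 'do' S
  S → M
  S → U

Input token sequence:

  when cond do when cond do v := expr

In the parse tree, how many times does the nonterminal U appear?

[S [U when cond do [S [U when cond do [S [M v := expr]]]]]]

2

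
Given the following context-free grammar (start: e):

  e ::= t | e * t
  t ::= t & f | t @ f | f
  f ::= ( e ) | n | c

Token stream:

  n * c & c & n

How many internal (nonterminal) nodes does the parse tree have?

10

[e [e [t [f n]]] * [t [t [t [f c]] & [f c]] & [f n]]]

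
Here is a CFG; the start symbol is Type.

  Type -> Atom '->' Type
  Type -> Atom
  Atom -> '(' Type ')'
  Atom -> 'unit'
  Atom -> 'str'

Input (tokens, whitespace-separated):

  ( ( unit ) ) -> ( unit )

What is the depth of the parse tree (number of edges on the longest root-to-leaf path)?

6

[Type [Atom ( [Type [Atom ( [Type [Atom unit]] )]] )] -> [Type [Atom ( [Type [Atom unit]] )]]]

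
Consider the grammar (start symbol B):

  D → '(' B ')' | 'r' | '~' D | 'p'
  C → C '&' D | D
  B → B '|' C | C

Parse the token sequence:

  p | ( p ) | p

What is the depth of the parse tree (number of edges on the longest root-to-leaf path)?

[B [B [B [C [D p]]] | [C [D ( [B [C [D p]]] )]]] | [C [D p]]]

7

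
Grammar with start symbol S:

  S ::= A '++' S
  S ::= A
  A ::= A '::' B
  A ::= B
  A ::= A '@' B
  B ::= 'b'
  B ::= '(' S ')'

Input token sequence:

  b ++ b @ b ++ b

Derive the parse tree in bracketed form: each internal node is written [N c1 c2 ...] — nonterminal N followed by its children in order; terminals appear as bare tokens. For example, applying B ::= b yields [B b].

[S [A [B b]] ++ [S [A [A [B b]] @ [B b]] ++ [S [A [B b]]]]]

S
A ++ S
B ++ S
b ++ S
b ++ A ++ S
b ++ A @ B ++ S
b ++ B @ B ++ S
b ++ b @ B ++ S
b ++ b @ b ++ S
b ++ b @ b ++ A
b ++ b @ b ++ B
b ++ b @ b ++ b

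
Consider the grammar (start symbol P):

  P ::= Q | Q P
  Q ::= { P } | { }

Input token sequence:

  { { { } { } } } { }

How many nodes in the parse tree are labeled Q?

5

[P [Q { [P [Q { [P [Q { }] [P [Q { }]]] }]] }] [P [Q { }]]]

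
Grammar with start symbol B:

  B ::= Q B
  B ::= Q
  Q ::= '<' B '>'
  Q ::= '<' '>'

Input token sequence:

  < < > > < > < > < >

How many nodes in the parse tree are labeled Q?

[B [Q < [B [Q < >]] >] [B [Q < >] [B [Q < >] [B [Q < >]]]]]

5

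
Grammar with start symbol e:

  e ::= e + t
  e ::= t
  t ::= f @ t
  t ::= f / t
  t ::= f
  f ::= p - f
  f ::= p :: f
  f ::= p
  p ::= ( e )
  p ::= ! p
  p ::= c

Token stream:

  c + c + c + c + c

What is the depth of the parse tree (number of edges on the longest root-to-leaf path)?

8

[e [e [e [e [e [t [f [p c]]]] + [t [f [p c]]]] + [t [f [p c]]]] + [t [f [p c]]]] + [t [f [p c]]]]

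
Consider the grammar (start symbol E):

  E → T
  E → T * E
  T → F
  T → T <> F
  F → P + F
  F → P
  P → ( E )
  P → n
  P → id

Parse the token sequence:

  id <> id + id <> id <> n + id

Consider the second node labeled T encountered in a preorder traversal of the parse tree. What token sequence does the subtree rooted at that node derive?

id <> id + id <> id

[E [T [T [T [T [F [P id]]] <> [F [P id] + [F [P id]]]] <> [F [P id]]] <> [F [P n] + [F [P id]]]]]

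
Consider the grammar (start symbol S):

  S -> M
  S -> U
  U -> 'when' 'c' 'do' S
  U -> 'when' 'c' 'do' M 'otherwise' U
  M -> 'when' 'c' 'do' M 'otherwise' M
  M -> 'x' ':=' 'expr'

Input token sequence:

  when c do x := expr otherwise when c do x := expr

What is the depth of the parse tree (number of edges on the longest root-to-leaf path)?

[S [U when c do [M x := expr] otherwise [U when c do [S [M x := expr]]]]]

5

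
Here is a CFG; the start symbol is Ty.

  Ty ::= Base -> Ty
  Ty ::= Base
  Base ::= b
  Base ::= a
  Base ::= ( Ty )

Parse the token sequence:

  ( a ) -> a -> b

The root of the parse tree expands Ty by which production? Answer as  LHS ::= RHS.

Ty ::= Base -> Ty

[Ty [Base ( [Ty [Base a]] )] -> [Ty [Base a] -> [Ty [Base b]]]]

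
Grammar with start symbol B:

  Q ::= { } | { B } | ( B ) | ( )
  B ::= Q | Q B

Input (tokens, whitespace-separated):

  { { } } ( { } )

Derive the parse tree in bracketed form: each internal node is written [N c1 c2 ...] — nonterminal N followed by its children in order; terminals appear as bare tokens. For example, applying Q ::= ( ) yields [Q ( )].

[B [Q { [B [Q { }]] }] [B [Q ( [B [Q { }]] )]]]

B
Q B
{ B } B
{ Q } B
{ { } } B
{ { } } Q
{ { } } ( B )
{ { } } ( Q )
{ { } } ( { } )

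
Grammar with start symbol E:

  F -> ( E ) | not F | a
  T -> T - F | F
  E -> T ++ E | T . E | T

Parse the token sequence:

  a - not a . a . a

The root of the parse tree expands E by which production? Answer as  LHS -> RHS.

[E [T [T [F a]] - [F not [F a]]] . [E [T [F a]] . [E [T [F a]]]]]

E -> T . E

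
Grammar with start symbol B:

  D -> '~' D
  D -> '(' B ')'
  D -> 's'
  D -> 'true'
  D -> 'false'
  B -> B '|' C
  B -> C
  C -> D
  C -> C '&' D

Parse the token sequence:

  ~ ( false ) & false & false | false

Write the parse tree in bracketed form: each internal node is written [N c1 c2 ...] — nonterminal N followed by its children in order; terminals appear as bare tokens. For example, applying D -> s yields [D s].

[B [B [C [C [C [D ~ [D ( [B [C [D false]]] )]]] & [D false]] & [D false]]] | [C [D false]]]

B
B | C
C | C
C & D | C
C & D & D | C
D & D & D | C
~ D & D & D | C
~ ( B ) & D & D | C
~ ( C ) & D & D | C
~ ( D ) & D & D | C
~ ( false ) & D & D | C
~ ( false ) & false & D | C
~ ( false ) & false & false | C
~ ( false ) & false & false | D
~ ( false ) & false & false | false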